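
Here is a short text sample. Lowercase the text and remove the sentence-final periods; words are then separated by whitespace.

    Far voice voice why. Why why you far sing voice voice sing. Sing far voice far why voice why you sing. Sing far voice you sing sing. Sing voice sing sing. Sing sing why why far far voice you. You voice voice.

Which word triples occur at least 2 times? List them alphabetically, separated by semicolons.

Trigram counts meeting the condition (at least 2 times):
  far voice you: 2
  sing far voice: 2
  sing sing far: 2
  sing sing sing: 3
  voice sing sing: 2
  you sing sing: 2

far voice you; sing far voice; sing sing far; sing sing sing; voice sing sing; you sing sing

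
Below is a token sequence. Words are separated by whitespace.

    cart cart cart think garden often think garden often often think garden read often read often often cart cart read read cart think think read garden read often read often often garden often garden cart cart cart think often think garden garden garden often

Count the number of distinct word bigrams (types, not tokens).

44 tokens → 43 bigram windows in total.
Repeated bigrams (each contributes count−1 duplicates):
  cart cart: 5
  garden often: 4
  read often: 4
  think garden: 4
  cart think: 3
  often often: 3
  often think: 3
  garden garden: 2
  … (3 more repeated)
23 duplicate windows → 43 − 23 = 20 distinct.

20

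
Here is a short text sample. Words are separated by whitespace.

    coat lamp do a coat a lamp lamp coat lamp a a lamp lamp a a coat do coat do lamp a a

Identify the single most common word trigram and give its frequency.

"lamp a a", 3 times

Trigram frequencies (highest first):
  lamp a a: 3
  a lamp lamp: 2
  coat lamp do: 1
  lamp do a: 1
  do a coat: 1
  a coat a: 1
  … (12 more, each ≤ 1)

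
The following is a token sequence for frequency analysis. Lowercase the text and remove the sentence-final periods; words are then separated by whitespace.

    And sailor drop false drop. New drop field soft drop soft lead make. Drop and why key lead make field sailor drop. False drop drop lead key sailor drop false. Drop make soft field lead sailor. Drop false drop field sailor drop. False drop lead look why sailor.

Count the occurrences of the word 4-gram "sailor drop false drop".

Scanning the 45 overlapping 4-gram windows for "sailor drop false drop":
  position 2–5: sailor drop false drop
  position 21–24: sailor drop false drop
  position 28–31: sailor drop false drop
  position 36–39: sailor drop false drop
  position 41–44: sailor drop false drop

5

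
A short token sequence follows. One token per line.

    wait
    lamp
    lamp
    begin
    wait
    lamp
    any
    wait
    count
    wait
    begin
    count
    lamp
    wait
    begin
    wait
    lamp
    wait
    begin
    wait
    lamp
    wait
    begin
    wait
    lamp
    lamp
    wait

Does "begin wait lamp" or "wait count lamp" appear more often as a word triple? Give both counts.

"begin wait lamp": 4 occurrences
"wait count lamp": 0 occurrences

"begin wait lamp" (4 vs 0)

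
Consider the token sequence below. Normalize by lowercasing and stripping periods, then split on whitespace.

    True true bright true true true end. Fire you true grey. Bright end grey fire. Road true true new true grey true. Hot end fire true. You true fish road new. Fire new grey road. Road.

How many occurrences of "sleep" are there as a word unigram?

Scanning the 36 tokens for "sleep":
  (none found)

0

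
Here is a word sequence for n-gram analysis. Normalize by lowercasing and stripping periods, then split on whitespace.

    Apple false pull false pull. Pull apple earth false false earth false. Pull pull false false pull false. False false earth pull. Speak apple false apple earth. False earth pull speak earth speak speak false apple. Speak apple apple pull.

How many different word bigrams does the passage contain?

40 tokens → 39 bigram windows in total.
Repeated bigrams (each contributes count−1 duplicates):
  false false: 4
  false pull: 4
  earth false: 3
  false earth: 3
  pull false: 3
  apple earth: 2
  apple false: 2
  earth pull: 2
  … (4 more repeated)
19 duplicate windows → 39 − 19 = 20 distinct.

20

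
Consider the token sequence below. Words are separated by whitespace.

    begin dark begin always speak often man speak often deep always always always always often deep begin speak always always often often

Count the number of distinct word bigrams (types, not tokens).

22 tokens → 21 bigram windows in total.
Repeated bigrams (each contributes count−1 duplicates):
  always always: 4
  always often: 2
  often deep: 2
  speak often: 2
6 duplicate windows → 21 − 6 = 15 distinct.

15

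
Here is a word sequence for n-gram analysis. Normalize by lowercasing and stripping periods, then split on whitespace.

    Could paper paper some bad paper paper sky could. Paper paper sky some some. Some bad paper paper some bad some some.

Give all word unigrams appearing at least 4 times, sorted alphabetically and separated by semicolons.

Unigram counts meeting the condition (at least 4 times):
  paper: 8
  some: 7

paper; some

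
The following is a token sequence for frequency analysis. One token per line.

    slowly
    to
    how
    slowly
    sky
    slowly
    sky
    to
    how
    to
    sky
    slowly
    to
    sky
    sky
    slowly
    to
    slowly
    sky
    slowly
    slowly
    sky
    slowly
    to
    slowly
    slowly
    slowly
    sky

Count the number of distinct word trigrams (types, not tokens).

20

28 tokens → 26 trigram windows in total.
Repeated trigrams (each contributes count−1 duplicates):
  sky slowly to: 3
  slowly sky slowly: 3
  slowly slowly sky: 2
  slowly to slowly: 2
6 duplicate windows → 26 − 6 = 20 distinct.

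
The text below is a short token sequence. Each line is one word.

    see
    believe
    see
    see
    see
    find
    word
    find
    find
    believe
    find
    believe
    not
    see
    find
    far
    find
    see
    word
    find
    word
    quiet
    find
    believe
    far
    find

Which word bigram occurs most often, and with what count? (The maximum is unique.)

"find believe", 3 times

Bigram frequencies (highest first):
  find believe: 3
  see see: 2
  see find: 2
  find word: 2
  word find: 2
  far find: 2
  … (12 more, each ≤ 1)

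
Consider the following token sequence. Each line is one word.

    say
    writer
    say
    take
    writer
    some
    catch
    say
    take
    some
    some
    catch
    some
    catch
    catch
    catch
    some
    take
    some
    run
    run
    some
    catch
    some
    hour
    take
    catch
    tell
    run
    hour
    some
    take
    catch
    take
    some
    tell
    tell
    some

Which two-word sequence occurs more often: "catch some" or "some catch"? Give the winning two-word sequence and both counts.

"catch some": 3 occurrences
"some catch": 4 occurrences

"some catch" (4 vs 3)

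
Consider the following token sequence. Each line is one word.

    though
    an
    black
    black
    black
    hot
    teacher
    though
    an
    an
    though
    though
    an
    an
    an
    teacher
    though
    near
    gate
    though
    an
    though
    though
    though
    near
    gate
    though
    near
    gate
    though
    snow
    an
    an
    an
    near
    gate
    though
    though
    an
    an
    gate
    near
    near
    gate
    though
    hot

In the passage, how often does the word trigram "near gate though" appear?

5

Scanning the 44 overlapping trigram windows for "near gate though":
  position 18–20: near gate though
  position 25–27: near gate though
  position 28–30: near gate though
  position 35–37: near gate though
  position 43–45: near gate though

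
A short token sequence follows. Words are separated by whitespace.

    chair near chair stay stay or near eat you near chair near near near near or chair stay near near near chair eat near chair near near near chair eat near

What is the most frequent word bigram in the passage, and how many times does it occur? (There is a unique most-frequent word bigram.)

"near near", 7 times

Bigram frequencies (highest first):
  near near: 7
  near chair: 5
  chair near: 3
  chair stay: 2
  chair eat: 2
  eat near: 2
  … (9 more, each ≤ 1)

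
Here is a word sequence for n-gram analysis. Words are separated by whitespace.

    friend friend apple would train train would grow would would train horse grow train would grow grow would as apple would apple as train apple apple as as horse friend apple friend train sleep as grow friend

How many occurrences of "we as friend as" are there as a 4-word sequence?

0

Scanning the 34 overlapping 4-gram windows for "we as friend as":
  (none found)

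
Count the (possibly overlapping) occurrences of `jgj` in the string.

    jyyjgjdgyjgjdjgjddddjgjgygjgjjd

5

Sliding a length-3 window over the 31 characters (29 positions):
  position 4–6: jgj
  position 10–12: jgj
  position 14–16: jgj
  position 21–23: jgj
  position 27–29: jgj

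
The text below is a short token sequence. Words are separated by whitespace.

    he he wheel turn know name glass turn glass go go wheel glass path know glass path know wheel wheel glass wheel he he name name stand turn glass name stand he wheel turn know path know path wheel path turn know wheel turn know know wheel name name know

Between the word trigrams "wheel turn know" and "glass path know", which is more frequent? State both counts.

"wheel turn know" (3 vs 2)

"wheel turn know": 3 occurrences
"glass path know": 2 occurrences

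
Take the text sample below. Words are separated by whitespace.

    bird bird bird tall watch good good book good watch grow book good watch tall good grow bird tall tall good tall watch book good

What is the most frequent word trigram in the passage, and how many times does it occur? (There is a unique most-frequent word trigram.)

Trigram frequencies (highest first):
  book good watch: 2
  bird bird bird: 1
  bird bird tall: 1
  bird tall watch: 1
  tall watch good: 1
  watch good good: 1
  … (16 more, each ≤ 1)

"book good watch", 2 times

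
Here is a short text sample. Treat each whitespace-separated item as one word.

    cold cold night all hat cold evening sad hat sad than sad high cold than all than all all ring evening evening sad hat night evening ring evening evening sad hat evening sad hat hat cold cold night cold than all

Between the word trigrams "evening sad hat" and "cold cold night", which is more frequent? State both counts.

"evening sad hat": 4 occurrences
"cold cold night": 2 occurrences

"evening sad hat" (4 vs 2)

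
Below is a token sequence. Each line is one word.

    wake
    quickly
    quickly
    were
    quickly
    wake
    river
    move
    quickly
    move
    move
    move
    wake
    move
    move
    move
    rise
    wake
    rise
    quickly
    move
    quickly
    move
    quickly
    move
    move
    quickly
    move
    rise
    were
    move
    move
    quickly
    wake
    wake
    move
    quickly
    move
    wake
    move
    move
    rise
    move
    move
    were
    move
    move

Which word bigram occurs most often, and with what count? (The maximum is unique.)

"move move", 9 times

Bigram frequencies (highest first):
  move move: 9
  move quickly: 6
  quickly move: 6
  wake move: 3
  move rise: 3
  quickly wake: 2
  … (15 more, each ≤ 2)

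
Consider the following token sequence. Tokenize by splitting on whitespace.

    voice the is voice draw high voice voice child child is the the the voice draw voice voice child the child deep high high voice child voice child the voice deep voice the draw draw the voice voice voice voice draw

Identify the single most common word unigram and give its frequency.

Unigram frequencies (highest first):
  voice: 15
  the: 8
  child: 6
  draw: 5
  high: 3
  is: 2
  … (1 more, each ≤ 2)

"voice", 15 times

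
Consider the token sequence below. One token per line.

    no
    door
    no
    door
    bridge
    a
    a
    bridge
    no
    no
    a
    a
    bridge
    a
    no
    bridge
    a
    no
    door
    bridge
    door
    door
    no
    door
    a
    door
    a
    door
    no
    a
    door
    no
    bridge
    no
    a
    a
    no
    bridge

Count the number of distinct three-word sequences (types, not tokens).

38 tokens → 36 trigram windows in total.
Repeated trigrams (each contributes count−1 duplicates):
  a a bridge: 2
  a door no: 2
  a no bridge: 2
  bridge a no: 2
  door a door: 2
  door no door: 2
  no a a: 2
  no door bridge: 2
8 duplicate windows → 36 − 8 = 28 distinct.

28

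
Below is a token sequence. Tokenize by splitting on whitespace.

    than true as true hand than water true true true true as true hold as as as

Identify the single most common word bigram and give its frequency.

Bigram frequencies (highest first):
  true true: 3
  true as: 2
  as true: 2
  as as: 2
  than true: 1
  true hand: 1
  … (5 more, each ≤ 1)

"true true", 3 times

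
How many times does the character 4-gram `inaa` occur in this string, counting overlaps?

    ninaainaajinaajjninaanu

Sliding a length-4 window over the 23 characters (20 positions):
  position 2–5: inaa
  position 6–9: inaa
  position 11–14: inaa
  position 18–21: inaa

4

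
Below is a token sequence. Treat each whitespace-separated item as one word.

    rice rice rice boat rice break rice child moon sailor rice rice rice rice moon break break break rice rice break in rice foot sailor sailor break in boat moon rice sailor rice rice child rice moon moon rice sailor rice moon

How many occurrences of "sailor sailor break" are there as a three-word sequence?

Scanning the 40 overlapping trigram windows for "sailor sailor break":
  position 25–27: sailor sailor break

1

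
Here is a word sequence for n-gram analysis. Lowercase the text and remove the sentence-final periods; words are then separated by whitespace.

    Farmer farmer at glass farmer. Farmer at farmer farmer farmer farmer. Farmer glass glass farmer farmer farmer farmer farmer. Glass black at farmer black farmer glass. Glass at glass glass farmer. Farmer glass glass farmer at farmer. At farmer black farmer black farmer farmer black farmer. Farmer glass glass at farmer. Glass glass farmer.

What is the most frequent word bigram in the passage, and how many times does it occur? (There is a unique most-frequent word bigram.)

Bigram frequencies (highest first):
  farmer farmer: 13
  farmer glass: 6
  glass glass: 6
  glass farmer: 5
  at farmer: 5
  farmer at: 4
  … (6 more, each ≤ 4)

"farmer farmer", 13 times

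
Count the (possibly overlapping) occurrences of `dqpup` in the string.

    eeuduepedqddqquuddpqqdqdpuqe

Sliding a length-5 window over the 28 characters (24 positions):
  (no match at any position)

0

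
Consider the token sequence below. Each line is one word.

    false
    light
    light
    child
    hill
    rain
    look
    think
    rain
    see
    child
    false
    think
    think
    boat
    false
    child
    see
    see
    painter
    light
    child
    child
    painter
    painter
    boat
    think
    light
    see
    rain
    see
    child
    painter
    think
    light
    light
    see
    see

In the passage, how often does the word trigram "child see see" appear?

Scanning the 36 overlapping trigram windows for "child see see":
  position 17–19: child see see

1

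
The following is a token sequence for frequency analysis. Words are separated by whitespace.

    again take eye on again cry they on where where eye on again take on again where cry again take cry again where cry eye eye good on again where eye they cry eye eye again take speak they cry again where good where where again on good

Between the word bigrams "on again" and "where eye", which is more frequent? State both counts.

"on again" (4 vs 2)

"on again": 4 occurrences
"where eye": 2 occurrences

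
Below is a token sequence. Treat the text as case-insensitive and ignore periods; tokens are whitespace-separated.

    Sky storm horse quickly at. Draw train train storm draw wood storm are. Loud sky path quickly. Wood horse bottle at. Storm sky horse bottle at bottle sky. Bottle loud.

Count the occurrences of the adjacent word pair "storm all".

0

Scanning the 29 overlapping bigram windows for "storm all":
  (none found)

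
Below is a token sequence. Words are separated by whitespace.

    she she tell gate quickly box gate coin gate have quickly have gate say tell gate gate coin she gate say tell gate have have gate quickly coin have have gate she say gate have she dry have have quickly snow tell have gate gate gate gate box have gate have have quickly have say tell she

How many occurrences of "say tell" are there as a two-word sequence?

3

Scanning the 56 overlapping bigram windows for "say tell":
  position 14–15: say tell
  position 21–22: say tell
  position 55–56: say tell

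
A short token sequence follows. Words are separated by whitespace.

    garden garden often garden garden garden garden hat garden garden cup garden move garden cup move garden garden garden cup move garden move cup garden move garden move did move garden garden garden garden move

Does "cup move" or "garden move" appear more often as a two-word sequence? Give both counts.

"cup move": 2 occurrences
"garden move": 5 occurrences

"garden move" (5 vs 2)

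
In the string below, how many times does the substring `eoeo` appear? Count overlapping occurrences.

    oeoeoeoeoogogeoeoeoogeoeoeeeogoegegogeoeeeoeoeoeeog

Sliding a length-4 window over the 51 characters (48 positions):
  position 2–5: eoeo
  position 4–7: eoeo
  position 6–9: eoeo
  position 14–17: eoeo
  position 16–19: eoeo
  position 22–25: eoeo
  position 42–45: eoeo
  position 44–47: eoeo

8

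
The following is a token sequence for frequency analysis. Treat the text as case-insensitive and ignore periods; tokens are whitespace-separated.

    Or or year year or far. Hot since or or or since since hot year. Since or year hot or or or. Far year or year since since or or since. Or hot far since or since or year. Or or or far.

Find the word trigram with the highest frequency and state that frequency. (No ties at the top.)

Trigram frequencies (highest first):
  or or or: 3
  since or or: 2
  or or since: 2
  since or year: 2
  or or far: 2
  or since or: 2
  … (28 more, each ≤ 1)

"or or or", 3 times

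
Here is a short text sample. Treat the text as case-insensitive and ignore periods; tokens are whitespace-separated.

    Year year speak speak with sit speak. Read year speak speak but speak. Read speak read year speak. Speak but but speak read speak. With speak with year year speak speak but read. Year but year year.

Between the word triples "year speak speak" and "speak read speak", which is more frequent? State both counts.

"year speak speak": 4 occurrences
"speak read speak": 2 occurrences

"year speak speak" (4 vs 2)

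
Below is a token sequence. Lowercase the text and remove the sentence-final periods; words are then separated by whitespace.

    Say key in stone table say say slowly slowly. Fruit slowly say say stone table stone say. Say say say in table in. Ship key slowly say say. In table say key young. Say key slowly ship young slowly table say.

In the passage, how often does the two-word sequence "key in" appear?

1

Scanning the 40 overlapping bigram windows for "key in":
  position 2–3: key in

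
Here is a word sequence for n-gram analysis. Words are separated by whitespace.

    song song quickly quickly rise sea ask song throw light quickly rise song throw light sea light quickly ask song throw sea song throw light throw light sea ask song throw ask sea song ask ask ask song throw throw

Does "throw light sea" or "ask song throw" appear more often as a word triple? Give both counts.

"ask song throw" (4 vs 2)

"throw light sea": 2 occurrences
"ask song throw": 4 occurrences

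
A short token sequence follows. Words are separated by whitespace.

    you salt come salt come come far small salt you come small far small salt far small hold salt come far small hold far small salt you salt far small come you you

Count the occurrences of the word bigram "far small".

6

Scanning the 32 overlapping bigram windows for "far small":
  position 7–8: far small
  position 13–14: far small
  position 16–17: far small
  position 21–22: far small
  position 24–25: far small
  position 29–30: far small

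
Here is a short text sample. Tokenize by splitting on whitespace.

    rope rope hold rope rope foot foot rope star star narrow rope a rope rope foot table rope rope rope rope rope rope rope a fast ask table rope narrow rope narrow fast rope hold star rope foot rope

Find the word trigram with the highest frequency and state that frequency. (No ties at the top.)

Trigram frequencies (highest first):
  rope rope rope: 5
  rope rope foot: 2
  rope rope hold: 1
  rope hold rope: 1
  hold rope rope: 1
  rope foot foot: 1
  … (26 more, each ≤ 1)

"rope rope rope", 5 times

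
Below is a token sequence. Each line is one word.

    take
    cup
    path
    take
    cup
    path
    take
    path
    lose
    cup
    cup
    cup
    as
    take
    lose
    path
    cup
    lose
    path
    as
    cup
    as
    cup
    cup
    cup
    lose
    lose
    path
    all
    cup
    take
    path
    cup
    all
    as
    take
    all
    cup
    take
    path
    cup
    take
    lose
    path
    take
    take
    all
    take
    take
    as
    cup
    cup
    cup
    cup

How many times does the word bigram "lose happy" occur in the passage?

0

Scanning the 53 overlapping bigram windows for "lose happy":
  (none found)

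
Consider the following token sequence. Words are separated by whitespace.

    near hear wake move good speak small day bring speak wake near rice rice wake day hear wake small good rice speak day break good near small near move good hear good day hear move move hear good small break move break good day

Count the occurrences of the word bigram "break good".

2

Scanning the 43 overlapping bigram windows for "break good":
  position 24–25: break good
  position 42–43: break good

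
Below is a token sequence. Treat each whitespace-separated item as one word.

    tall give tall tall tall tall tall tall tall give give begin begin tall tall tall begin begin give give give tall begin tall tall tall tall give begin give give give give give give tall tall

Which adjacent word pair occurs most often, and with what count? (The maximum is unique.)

"tall tall", 12 times

Bigram frequencies (highest first):
  tall tall: 12
  give give: 8
  tall give: 3
  give tall: 3
  give begin: 2
  begin begin: 2
  … (3 more, each ≤ 2)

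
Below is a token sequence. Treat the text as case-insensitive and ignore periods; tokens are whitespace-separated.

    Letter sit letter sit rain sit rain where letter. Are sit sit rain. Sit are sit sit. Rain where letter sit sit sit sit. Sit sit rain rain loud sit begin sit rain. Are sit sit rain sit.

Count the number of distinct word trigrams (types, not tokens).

38 tokens → 36 trigram windows in total.
Repeated trigrams (each contributes count−1 duplicates):
  sit sit rain: 4
  sit sit sit: 4
  are sit sit: 3
  sit rain sit: 3
  rain where letter: 2
  sit rain where: 2
12 duplicate windows → 36 − 12 = 24 distinct.

24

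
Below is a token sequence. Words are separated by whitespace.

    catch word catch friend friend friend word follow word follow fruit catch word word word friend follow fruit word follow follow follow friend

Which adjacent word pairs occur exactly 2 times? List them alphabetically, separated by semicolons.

Bigram counts meeting the condition (exactly 2 times):
  catch word: 2
  follow follow: 2
  follow fruit: 2
  friend friend: 2
  word word: 2

catch word; follow follow; follow fruit; friend friend; word word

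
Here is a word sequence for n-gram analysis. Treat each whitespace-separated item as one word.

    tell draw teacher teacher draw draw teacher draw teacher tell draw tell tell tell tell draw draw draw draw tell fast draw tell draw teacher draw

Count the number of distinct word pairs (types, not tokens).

10

26 tokens → 25 bigram windows in total.
Repeated bigrams (each contributes count−1 duplicates):
  draw draw: 4
  draw teacher: 4
  tell draw: 4
  draw tell: 3
  teacher draw: 3
  tell tell: 3
15 duplicate windows → 25 − 15 = 10 distinct.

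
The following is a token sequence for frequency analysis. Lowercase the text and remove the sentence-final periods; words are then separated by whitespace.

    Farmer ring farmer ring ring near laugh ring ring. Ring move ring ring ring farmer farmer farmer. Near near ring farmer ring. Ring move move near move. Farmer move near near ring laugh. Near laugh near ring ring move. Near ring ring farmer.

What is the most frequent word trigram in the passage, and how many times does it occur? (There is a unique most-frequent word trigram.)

Trigram frequencies (highest first):
  ring ring move: 3
  ring farmer ring: 2
  farmer ring ring: 2
  ring ring ring: 2
  ring ring farmer: 2
  near near ring: 2
  … (27 more, each ≤ 2)

"ring ring move", 3 times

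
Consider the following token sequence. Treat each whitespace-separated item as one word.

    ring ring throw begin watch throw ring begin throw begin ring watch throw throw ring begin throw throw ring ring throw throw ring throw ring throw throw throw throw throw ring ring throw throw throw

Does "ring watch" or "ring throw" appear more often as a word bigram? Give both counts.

"ring throw" (5 vs 1)

"ring watch": 1 occurrence
"ring throw": 5 occurrences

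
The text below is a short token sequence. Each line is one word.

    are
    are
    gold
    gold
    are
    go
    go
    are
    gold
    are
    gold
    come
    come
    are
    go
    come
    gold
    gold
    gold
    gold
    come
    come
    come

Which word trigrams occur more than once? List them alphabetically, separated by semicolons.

gold come come; gold gold gold

Trigram counts meeting the condition (more than once):
  gold come come: 2
  gold gold gold: 2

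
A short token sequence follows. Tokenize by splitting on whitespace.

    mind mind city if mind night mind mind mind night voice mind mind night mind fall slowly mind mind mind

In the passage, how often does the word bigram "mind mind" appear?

Scanning the 19 overlapping bigram windows for "mind mind":
  position 1–2: mind mind
  position 7–8: mind mind
  position 8–9: mind mind
  position 12–13: mind mind
  position 18–19: mind mind
  position 19–20: mind mind

6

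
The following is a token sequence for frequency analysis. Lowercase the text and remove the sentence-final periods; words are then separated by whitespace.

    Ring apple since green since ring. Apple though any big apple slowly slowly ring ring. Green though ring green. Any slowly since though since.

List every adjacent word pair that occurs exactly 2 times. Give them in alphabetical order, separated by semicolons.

ring apple; ring green

Bigram counts meeting the condition (exactly 2 times):
  ring apple: 2
  ring green: 2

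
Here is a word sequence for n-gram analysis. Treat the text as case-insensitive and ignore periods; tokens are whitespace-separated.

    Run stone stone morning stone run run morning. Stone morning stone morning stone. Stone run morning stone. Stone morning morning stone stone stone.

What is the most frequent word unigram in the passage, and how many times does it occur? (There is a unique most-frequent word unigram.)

Unigram frequencies (highest first):
  stone: 12
  morning: 7
  run: 4

"stone", 12 times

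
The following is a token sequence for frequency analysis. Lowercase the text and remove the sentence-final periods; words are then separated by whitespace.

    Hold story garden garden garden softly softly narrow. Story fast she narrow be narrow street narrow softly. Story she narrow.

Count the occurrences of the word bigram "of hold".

Scanning the 19 overlapping bigram windows for "of hold":
  (none found)

0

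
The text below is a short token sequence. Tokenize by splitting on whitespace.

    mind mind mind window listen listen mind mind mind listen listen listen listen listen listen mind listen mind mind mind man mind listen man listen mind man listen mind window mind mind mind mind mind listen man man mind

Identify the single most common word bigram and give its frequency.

"mind mind", 10 times

Bigram frequencies (highest first):
  mind mind: 10
  listen listen: 6
  listen mind: 5
  mind listen: 4
  mind window: 2
  mind man: 2
  … (6 more, each ≤ 2)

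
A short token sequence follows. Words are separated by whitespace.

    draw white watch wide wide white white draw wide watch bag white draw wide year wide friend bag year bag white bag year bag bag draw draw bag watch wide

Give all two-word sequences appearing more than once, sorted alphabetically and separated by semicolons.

bag white; bag year; draw wide; watch wide; white draw; year bag

Bigram counts meeting the condition (more than once):
  bag white: 2
  bag year: 2
  draw wide: 2
  watch wide: 2
  white draw: 2
  year bag: 2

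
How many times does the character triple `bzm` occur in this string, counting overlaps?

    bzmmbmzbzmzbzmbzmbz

4

Sliding a length-3 window over the 19 characters (17 positions):
  position 1–3: bzm
  position 8–10: bzm
  position 12–14: bzm
  position 15–17: bzm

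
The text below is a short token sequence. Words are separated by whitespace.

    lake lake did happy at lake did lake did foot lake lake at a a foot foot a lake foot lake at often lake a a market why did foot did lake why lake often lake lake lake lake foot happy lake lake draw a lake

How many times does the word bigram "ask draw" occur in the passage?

Scanning the 45 overlapping bigram windows for "ask draw":
  (none found)

0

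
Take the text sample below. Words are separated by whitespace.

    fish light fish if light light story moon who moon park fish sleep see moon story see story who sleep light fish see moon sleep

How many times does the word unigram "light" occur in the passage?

4

Scanning the 25 tokens for "light":
  position 2: light
  position 5: light
  position 6: light
  position 21: light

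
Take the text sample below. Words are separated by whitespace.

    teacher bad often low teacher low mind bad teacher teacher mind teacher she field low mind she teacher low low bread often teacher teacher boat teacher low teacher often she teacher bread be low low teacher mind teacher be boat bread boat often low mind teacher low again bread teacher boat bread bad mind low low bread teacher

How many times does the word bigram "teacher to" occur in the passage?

Scanning the 57 overlapping bigram windows for "teacher to":
  (none found)

0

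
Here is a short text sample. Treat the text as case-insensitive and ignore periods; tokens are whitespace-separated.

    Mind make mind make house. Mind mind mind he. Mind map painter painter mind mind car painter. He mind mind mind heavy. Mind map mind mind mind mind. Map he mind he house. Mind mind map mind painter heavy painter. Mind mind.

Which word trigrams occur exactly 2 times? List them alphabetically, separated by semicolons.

Trigram counts meeting the condition (exactly 2 times):
  house mind mind: 2
  mind map mind: 2
  mind mind map: 2
  painter mind mind: 2

house mind mind; mind map mind; mind mind map; painter mind mind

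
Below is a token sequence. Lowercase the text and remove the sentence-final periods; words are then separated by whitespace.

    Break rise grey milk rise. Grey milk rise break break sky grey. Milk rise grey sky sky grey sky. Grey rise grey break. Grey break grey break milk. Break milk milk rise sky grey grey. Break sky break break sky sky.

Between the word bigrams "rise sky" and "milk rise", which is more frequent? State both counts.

"rise sky": 1 occurrence
"milk rise": 4 occurrences

"milk rise" (4 vs 1)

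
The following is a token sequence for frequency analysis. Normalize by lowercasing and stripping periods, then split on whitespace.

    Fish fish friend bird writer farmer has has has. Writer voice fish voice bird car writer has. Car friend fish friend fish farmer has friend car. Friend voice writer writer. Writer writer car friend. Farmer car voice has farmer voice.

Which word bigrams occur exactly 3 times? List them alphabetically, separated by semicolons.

car friend; writer writer

Bigram counts meeting the condition (exactly 3 times):
  car friend: 3
  writer writer: 3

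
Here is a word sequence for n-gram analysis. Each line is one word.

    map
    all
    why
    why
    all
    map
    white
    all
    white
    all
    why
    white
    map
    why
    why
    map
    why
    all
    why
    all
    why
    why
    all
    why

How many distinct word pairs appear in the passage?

12

24 tokens → 23 bigram windows in total.
Repeated bigrams (each contributes count−1 duplicates):
  all why: 5
  why all: 4
  why why: 3
  map why: 2
  white all: 2
11 duplicate windows → 23 − 11 = 12 distinct.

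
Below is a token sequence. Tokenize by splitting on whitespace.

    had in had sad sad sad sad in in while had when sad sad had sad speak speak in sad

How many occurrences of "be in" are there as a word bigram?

0

Scanning the 19 overlapping bigram windows for "be in":
  (none found)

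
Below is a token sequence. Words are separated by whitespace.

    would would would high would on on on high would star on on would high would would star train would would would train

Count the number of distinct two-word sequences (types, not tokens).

23 tokens → 22 bigram windows in total.
Repeated bigrams (each contributes count−1 duplicates):
  would would: 5
  high would: 3
  on on: 3
  would high: 2
  would star: 2
10 duplicate windows → 22 − 10 = 12 distinct.

12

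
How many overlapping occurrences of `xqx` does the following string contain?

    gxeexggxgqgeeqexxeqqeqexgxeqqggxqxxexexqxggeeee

2

Sliding a length-3 window over the 47 characters (45 positions):
  position 32–34: xqx
  position 39–41: xqx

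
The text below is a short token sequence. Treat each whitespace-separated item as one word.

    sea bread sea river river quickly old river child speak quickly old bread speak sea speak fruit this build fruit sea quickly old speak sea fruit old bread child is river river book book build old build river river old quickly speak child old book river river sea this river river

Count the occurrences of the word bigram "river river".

Scanning the 50 overlapping bigram windows for "river river":
  position 4–5: river river
  position 31–32: river river
  position 38–39: river river
  position 46–47: river river
  position 50–51: river river

5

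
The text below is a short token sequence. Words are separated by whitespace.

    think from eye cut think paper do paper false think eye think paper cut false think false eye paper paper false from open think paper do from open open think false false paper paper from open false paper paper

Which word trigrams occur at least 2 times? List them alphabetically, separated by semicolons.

Trigram counts meeting the condition (at least 2 times):
  false paper paper: 2
  think paper do: 2

false paper paper; think paper do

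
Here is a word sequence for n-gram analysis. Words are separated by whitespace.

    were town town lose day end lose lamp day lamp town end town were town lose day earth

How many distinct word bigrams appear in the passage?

14

18 tokens → 17 bigram windows in total.
Repeated bigrams (each contributes count−1 duplicates):
  lose day: 2
  town lose: 2
  were town: 2
3 duplicate windows → 17 − 3 = 14 distinct.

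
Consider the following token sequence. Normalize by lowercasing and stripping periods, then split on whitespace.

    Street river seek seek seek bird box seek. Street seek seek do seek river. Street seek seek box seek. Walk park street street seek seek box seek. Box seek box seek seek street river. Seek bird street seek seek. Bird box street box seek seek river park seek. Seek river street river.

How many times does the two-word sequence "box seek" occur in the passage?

6

Scanning the 51 overlapping bigram windows for "box seek":
  position 7–8: box seek
  position 18–19: box seek
  position 26–27: box seek
  position 28–29: box seek
  position 30–31: box seek
  position 43–44: box seek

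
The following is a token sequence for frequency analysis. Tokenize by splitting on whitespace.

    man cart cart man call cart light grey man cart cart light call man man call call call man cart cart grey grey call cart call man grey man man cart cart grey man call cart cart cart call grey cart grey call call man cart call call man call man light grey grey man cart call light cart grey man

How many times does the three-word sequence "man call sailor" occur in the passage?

0

Scanning the 59 overlapping trigram windows for "man call sailor":
  (none found)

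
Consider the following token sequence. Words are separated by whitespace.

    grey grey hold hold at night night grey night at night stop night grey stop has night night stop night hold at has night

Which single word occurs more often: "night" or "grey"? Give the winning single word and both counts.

"night" (9 vs 4)

"night": 9 occurrences
"grey": 4 occurrences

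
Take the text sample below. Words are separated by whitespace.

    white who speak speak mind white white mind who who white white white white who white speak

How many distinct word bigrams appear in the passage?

17 tokens → 16 bigram windows in total.
Repeated bigrams (each contributes count−1 duplicates):
  white white: 4
  white who: 2
  who white: 2
5 duplicate windows → 16 − 5 = 11 distinct.

11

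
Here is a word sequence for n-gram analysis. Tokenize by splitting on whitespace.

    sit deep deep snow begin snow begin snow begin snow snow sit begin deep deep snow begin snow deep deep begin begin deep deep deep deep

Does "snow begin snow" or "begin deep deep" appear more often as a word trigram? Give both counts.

"snow begin snow" (4 vs 2)

"snow begin snow": 4 occurrences
"begin deep deep": 2 occurrences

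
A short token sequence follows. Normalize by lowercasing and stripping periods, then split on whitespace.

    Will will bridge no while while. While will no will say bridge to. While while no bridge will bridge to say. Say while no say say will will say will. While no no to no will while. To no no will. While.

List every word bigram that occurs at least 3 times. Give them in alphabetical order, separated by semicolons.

Bigram counts meeting the condition (at least 3 times):
  no will: 3
  while no: 3
  while while: 3
  will while: 3

no will; while no; while while; will while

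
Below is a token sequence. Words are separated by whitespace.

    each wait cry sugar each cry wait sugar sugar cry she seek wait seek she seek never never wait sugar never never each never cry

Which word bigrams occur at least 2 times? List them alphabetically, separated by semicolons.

never never; she seek; wait sugar

Bigram counts meeting the condition (at least 2 times):
  never never: 2
  she seek: 2
  wait sugar: 2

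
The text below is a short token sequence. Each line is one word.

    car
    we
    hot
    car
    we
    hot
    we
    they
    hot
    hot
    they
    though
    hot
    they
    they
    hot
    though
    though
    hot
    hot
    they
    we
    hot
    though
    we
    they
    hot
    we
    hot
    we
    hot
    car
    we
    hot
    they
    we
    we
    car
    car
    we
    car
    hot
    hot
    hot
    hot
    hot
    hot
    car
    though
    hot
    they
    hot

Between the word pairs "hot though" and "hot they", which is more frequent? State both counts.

"hot though": 2 occurrences
"hot they": 5 occurrences

"hot they" (5 vs 2)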